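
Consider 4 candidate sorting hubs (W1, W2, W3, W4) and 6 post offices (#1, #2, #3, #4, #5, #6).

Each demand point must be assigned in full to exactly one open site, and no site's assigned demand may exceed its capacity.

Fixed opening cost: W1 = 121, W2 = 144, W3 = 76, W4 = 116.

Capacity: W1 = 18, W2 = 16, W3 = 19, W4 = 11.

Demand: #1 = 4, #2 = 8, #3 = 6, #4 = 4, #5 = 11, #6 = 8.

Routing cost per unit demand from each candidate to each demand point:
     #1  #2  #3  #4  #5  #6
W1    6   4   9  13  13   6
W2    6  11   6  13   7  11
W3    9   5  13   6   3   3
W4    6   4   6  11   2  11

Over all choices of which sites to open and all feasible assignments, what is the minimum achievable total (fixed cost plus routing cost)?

493

Open {W1, W3, W4}; cheapest assignment that respects the capacities:
  W1 (cap 18, load 18): #1, #2, #3 — cost 4×6 + 8×4 + 6×9 = 110
  W3 (cap 19, load 12): #4, #6 — cost 4×6 + 8×3 = 48
  W4 (cap 11, load 11): #5 — cost 11×2 = 22
  Shipping 180, fixed 313 → total 493.
  Any other capacity-feasible assignment to {W1, W3, W4} ships for at least 180.
Compare {W2, W3, W4}: its best feasible assignment gives total 534.
Compare {W1, W2, W3}: its best feasible assignment gives total 538.
Every other set of open sites that can feasibly serve all demand totals ≥ 534 even under its best assignment. Minimum: 493.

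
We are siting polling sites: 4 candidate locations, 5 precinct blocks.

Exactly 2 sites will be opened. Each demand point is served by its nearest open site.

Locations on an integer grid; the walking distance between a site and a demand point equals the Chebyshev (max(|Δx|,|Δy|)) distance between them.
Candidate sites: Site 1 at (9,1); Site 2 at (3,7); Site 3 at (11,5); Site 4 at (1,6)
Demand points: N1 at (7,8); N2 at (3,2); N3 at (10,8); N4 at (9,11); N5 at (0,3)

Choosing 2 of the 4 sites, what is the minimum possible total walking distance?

Open {Site 3, Site 4}.
  N1→Site 3 4, N2→Site 4 4, N3→Site 3 3, N4→Site 3 6, N5→Site 4 3  ⇒ total 20.
Compare {Site 2, Site 3}: total 22.
Compare {Site 2, Site 4}: total 24.
No size-2 selection does better; minimum is 20.

20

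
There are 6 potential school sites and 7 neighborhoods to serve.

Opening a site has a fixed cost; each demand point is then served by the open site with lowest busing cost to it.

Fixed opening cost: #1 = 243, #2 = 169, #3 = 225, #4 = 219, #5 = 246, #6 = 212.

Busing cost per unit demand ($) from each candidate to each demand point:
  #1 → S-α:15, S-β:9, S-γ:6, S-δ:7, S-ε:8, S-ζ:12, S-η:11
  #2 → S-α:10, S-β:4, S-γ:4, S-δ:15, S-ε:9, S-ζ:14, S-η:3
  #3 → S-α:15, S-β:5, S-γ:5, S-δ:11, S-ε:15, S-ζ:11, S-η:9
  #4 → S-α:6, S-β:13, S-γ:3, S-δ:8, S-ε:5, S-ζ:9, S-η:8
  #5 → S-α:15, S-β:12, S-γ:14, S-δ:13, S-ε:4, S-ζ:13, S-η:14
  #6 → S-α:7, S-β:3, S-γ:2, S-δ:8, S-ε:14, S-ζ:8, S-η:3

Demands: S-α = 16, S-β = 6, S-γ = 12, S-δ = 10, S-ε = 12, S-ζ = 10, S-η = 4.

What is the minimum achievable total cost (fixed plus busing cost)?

Open {#4}: assign each demand point to its cheapest open site.
  S-α→#4 16×6=96, S-β→#4 6×13=78, S-γ→#4 12×3=36, S-δ→#4 10×8=80, S-ε→#4 12×5=60, S-ζ→#4 10×9=90, S-η→#4 4×8=32
  busing cost 472, fixed 219 → total 691.
Compare {#6}: busing cost 494 + fixed 212 = 706.
Compare {#2, #4}: busing cost 398 + fixed 388 = 786.
Compare {#4, #6}: busing cost 370 + fixed 431 = 801.
All other subsets cost ≥ 706. Minimum total cost: 691.

691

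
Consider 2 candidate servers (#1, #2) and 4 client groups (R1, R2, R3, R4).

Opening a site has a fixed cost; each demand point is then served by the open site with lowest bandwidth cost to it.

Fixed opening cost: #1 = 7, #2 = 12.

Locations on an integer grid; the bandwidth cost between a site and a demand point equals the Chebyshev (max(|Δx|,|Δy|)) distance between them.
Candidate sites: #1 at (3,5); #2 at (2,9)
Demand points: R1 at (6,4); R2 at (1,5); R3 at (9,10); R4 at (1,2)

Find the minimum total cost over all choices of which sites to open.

Open {#1}: assign each demand point to its cheapest open site.
  R1→#1 3, R2→#1 2, R3→#1 6, R4→#1 3
  bandwidth cost 14, fixed 7 → total 21.
Compare {#1, #2}: bandwidth cost 14 + fixed 19 = 33.
Compare {#2}: bandwidth cost 23 + fixed 12 = 35.

21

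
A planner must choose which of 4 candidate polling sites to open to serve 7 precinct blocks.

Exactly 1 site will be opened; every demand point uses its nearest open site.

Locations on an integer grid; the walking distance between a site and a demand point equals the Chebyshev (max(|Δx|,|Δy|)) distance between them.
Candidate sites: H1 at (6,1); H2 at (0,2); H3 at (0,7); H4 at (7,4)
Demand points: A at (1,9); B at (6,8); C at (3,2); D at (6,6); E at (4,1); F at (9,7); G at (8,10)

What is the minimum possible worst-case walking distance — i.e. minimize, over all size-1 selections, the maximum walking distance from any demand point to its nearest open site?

Open {H4}.
  Farthest demand point is A at walking distance 6 (to H4); all others are ≤ 6.
With {H1} the worst case is 9.
With {H2} the worst case is 9.
No size-1 selection achieves below 6.

6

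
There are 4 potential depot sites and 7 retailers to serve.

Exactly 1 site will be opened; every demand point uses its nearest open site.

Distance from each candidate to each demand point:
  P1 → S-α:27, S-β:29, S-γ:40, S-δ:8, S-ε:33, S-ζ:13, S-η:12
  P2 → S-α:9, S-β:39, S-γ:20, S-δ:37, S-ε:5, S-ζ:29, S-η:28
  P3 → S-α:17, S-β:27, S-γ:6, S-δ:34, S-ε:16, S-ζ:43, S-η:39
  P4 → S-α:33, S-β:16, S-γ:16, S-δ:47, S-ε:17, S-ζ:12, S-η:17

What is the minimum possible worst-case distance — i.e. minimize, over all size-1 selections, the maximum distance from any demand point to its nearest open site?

Open {P2}.
  Farthest demand point is S-β at distance 39 (to P2); all others are ≤ 39.
With {P1} the worst case is 40.
With {P3} the worst case is 43.
No size-1 selection achieves below 39.

39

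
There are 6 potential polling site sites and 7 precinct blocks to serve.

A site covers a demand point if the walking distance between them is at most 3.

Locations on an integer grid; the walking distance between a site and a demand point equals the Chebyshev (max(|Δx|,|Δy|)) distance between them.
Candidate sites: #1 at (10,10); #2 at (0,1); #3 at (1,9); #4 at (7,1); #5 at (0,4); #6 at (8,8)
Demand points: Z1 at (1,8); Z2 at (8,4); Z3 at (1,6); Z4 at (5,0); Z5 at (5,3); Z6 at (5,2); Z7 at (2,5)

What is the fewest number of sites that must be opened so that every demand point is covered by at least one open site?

3

Coverage sets (demand points within 3 of each site):
  #1: {}
  #2: {}
  #3: {Z1, Z3}
  #4: {Z2, Z4, Z5, Z6}
  #5: {Z3, Z7}
  #6: {}
No 2 sites suffice: every size-2 union leaves at least one demand point uncovered.
But {#3, #4, #5} covers everything, so the minimum is 3.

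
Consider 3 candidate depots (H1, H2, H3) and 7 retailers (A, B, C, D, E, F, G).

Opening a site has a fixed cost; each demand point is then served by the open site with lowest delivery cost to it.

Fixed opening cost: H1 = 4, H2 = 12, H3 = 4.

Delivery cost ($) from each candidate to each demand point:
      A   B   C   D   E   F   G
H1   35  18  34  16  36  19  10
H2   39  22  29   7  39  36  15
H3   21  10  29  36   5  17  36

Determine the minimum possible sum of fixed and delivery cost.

116

Open {H1, H3}: assign each demand point to its cheapest open site.
  A→H3 21, B→H3 10, C→H3 29, D→H1 16, E→H3 5, F→H3 17, G→H1 10
  delivery cost 108, fixed 8 → total 116.
Compare {H1, H2, H3}: delivery cost 99 + fixed 20 = 119.
Compare {H2, H3}: delivery cost 104 + fixed 16 = 120.
Compare {H3}: delivery cost 154 + fixed 4 = 158.
All other subsets cost ≥ 119. Minimum total cost: 116.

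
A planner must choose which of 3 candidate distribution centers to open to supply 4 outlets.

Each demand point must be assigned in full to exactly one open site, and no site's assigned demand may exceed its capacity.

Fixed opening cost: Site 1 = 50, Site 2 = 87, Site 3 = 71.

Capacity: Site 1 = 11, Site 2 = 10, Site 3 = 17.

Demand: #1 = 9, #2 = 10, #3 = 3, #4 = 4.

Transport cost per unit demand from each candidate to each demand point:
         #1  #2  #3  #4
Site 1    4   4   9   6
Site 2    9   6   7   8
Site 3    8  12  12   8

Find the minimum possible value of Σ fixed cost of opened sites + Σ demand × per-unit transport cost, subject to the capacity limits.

301

Open {Site 1, Site 3}; cheapest assignment that respects the capacities:
  Site 1 (cap 11, load 10): #2 — cost 10×4 = 40
  Site 3 (cap 17, load 16): #1, #3, #4 — cost 9×8 + 3×12 + 4×8 = 140
  Shipping 180, fixed 121 → total 301.
  Any other capacity-feasible assignment to {Site 1, Site 3} ships for at least 180.
Compare {Site 2, Site 3}: its best feasible assignment gives total 358.
Compare {Site 1, Site 2, Site 3}: its best feasible assignment gives total 372.
Every other set of open sites that can feasibly serve all demand totals ≥ 358 even under its best assignment. Minimum: 301.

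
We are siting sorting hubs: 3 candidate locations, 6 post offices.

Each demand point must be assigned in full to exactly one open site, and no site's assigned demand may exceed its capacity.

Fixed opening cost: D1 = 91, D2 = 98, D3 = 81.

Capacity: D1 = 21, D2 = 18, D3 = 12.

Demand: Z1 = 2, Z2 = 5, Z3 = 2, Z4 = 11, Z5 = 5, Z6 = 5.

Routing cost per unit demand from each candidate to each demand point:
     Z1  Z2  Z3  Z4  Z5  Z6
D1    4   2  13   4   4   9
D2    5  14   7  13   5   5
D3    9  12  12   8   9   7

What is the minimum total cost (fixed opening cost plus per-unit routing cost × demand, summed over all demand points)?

312

Open {D1, D2}; cheapest assignment that respects the capacities:
  D1 (cap 21, load 21): Z2, Z4, Z5 — cost 5×2 + 11×4 + 5×4 = 74
  D2 (cap 18, load 9): Z1, Z3, Z6 — cost 2×5 + 2×7 + 5×5 = 49
  Shipping 123, fixed 189 → total 312.
  Any other capacity-feasible assignment to {D1, D2} ships for at least 123.
Compare {D1, D3}: its best feasible assignment gives total 323.
Compare {D1, D2, D3}: its best feasible assignment gives total 393.
Every other set of open sites that can feasibly serve all demand totals ≥ 323 even under its best assignment. Minimum: 312.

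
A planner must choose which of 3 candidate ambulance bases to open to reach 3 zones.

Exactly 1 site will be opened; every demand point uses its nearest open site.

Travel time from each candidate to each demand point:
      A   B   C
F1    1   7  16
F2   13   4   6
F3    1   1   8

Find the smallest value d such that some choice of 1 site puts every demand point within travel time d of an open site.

Open {F3}.
  Farthest demand point is C at travel time 8 (to F3); all others are ≤ 8.
With {F2} the worst case is 13.
With {F1} the worst case is 16.
No size-1 selection achieves below 8.

8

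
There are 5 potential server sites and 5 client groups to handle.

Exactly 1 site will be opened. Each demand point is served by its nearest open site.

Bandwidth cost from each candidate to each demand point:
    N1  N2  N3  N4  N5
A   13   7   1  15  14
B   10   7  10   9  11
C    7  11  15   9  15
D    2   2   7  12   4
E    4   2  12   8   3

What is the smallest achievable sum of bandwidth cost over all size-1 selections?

Open {D}.
  N1→D 2, N2→D 2, N3→D 7, N4→D 12, N5→D 4  ⇒ total 27.
Compare {E}: total 29.
Compare {B}: total 47.
No size-1 selection does better; minimum is 27.

27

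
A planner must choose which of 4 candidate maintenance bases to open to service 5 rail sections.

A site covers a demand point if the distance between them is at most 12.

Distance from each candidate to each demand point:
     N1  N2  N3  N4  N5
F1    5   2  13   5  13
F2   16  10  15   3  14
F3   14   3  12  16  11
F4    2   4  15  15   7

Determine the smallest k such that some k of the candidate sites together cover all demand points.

Coverage sets (demand points within 12 of each site):
  F1: {N1, N2, N4}
  F2: {N2, N4}
  F3: {N2, N3, N5}
  F4: {N1, N2, N5}
No single site covers all 5 demand points.
But {F1, F3} covers everything, so the minimum is 2.

2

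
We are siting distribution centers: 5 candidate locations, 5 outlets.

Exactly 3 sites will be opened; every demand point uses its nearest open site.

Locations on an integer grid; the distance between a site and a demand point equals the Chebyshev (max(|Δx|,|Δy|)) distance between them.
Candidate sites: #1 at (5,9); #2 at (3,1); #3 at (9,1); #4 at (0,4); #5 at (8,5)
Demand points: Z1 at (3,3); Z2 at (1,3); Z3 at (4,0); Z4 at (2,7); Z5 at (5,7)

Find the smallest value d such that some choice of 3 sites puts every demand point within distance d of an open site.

3

Open {#1, #2, #3}.
  Farthest demand point is Z4 at distance 3 (to #1); all others are ≤ 3.
With {#1, #2, #4} the worst case is 3.
With {#1, #2, #5} the worst case is 3.
No size-3 selection achieves below 3.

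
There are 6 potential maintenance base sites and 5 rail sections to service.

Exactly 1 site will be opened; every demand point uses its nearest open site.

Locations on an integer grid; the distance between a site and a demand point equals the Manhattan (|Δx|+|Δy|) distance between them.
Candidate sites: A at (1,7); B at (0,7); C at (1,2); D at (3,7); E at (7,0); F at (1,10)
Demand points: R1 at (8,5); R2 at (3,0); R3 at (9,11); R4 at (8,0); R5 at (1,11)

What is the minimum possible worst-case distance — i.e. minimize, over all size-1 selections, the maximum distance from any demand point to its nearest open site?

Open {D}.
  Farthest demand point is R4 at distance 12 (to D); all others are ≤ 12.
With {A} the worst case is 14.
With {B} the worst case is 15.
No size-1 selection achieves below 12.

12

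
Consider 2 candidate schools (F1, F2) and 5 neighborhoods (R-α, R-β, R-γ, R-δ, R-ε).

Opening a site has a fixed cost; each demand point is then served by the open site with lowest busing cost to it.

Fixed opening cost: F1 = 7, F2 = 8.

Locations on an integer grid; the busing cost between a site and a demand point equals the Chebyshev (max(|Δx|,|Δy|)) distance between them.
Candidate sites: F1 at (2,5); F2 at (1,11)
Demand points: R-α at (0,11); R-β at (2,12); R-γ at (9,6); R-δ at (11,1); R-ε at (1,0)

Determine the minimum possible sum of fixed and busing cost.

Open {F1, F2}: assign each demand point to its cheapest open site.
  R-α→F2 1, R-β→F2 1, R-γ→F1 7, R-δ→F1 9, R-ε→F1 5
  busing cost 23, fixed 15 → total 38.
Compare {F2}: busing cost 31 + fixed 8 = 39.
Compare {F1}: busing cost 34 + fixed 7 = 41.

38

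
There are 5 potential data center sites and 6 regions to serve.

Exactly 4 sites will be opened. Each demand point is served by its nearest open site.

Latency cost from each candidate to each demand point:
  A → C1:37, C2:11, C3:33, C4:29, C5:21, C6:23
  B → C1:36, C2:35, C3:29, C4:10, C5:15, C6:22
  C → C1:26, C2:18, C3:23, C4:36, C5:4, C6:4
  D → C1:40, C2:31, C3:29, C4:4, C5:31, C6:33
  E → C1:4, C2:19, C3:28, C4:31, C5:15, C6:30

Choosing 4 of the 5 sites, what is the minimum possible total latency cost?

Open {A, C, D, E}.
  C1→E 4, C2→A 11, C3→C 23, C4→D 4, C5→C 4, C6→C 4  ⇒ total 50.
Compare {A, B, C, E}: total 56.
Compare {B, C, D, E}: total 57.
No size-4 selection does better; minimum is 50.

50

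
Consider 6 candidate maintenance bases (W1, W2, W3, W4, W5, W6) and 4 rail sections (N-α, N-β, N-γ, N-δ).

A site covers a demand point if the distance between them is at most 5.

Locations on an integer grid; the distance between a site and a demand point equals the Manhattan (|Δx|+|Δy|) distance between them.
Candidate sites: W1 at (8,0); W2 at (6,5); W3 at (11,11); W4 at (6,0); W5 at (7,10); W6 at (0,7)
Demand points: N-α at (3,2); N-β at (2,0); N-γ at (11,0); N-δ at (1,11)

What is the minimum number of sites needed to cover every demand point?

2

Coverage sets (demand points within 5 of each site):
  W1: {N-γ}
  W2: {}
  W3: {}
  W4: {N-α, N-β, N-γ}
  W5: {}
  W6: {N-δ}
No single site covers all 4 demand points.
But {W4, W6} covers everything, so the minimum is 2.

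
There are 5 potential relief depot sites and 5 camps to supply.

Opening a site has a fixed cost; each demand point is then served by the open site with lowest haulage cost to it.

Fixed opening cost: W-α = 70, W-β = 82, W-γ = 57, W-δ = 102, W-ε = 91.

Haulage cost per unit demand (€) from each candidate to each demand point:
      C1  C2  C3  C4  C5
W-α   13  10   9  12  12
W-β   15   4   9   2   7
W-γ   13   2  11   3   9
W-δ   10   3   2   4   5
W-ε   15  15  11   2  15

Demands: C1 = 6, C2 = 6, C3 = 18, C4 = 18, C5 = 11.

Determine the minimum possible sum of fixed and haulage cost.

343

Open {W-δ}: assign each demand point to its cheapest open site.
  C1→W-δ 6×10=60, C2→W-δ 6×3=18, C3→W-δ 18×2=36, C4→W-δ 18×4=72, C5→W-δ 11×5=55
  haulage cost 241, fixed 102 → total 343.
Compare {W-γ, W-δ}: haulage cost 217 + fixed 159 = 376.
Compare {W-β, W-δ}: haulage cost 205 + fixed 184 = 389.
Compare {W-δ, W-ε}: haulage cost 205 + fixed 193 = 398.
All other subsets cost ≥ 376. Minimum total cost: 343.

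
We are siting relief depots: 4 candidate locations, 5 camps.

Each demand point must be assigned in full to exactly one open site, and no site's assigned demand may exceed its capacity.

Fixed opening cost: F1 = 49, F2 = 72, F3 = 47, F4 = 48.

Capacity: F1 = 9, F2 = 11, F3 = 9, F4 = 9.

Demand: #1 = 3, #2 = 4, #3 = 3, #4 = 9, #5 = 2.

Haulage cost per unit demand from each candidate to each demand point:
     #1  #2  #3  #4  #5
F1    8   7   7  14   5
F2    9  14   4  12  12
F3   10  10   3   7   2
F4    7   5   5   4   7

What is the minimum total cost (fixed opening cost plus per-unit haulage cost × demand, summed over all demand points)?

Open {F1, F3, F4}; cheapest assignment that respects the capacities:
  F1 (cap 9, load 7): #1, #2 — cost 3×8 + 4×7 = 52
  F3 (cap 9, load 5): #3, #5 — cost 3×3 + 2×2 = 13
  F4 (cap 9, load 9): #4 — cost 9×4 = 36
  Shipping 101, fixed 144 → total 245.
  Any other capacity-feasible assignment to {F1, F3, F4} ships for at least 101.
Compare {F1, F2, F4}: its best feasible assignment gives total 279.
Compare {F2, F3, F4}: its best feasible assignment gives total 283.
Every other set of open sites that can feasibly serve all demand totals ≥ 279 even under its best assignment. Minimum: 245.

245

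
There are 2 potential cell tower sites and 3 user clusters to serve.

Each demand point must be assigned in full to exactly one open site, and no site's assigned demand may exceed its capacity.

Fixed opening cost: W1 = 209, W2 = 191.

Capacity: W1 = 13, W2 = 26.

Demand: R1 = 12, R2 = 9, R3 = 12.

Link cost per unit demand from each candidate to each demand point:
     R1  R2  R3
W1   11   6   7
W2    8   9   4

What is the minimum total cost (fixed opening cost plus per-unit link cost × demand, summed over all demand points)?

598

Open {W1, W2}; cheapest assignment that respects the capacities:
  W1 (cap 13, load 9): R2 — cost 9×6 = 54
  W2 (cap 26, load 24): R1, R3 — cost 12×8 + 12×4 = 144
  Shipping 198, fixed 400 → total 598.
  Any other capacity-feasible assignment to {W1, W2} ships for at least 198.
Total demand is 33 and no other set of sites has combined capacity ≥ 33, so {W1, W2} is the only feasible choice of open sites. Minimum: 598.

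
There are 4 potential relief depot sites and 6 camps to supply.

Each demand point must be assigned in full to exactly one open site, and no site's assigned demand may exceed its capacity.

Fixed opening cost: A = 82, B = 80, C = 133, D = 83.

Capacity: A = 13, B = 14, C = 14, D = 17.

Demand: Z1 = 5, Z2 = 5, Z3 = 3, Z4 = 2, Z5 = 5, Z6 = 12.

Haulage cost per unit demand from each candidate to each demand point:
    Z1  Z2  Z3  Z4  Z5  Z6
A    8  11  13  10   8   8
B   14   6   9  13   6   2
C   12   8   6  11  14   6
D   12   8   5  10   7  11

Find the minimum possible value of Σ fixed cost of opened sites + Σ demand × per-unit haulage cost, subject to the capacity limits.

Open {A, B, D}; cheapest assignment that respects the capacities:
  A (cap 13, load 7): Z1, Z4 — cost 5×8 + 2×10 = 60
  B (cap 14, load 12): Z6 — cost 12×2 = 24
  D (cap 17, load 13): Z2, Z3, Z5 — cost 5×8 + 3×5 + 5×7 = 90
  Shipping 174, fixed 245 → total 419.
  Any other capacity-feasible assignment to {A, B, D} ships for at least 174.
Compare {A, B, C}: its best feasible assignment gives total 477.
Compare {B, C, D}: its best feasible assignment gives total 490.
Every other set of open sites that can feasibly serve all demand totals ≥ 477 even under its best assignment. Minimum: 419.

419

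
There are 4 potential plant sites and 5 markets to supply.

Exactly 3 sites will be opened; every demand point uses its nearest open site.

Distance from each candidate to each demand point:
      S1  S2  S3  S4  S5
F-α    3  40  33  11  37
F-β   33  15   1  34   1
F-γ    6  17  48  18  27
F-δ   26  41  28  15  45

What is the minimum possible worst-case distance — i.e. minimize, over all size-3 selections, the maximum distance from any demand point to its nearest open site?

15

Open {F-α, F-β, F-γ}.
  Farthest demand point is S2 at distance 15 (to F-β); all others are ≤ 15.
With {F-α, F-β, F-δ} the worst case is 15.
With {F-β, F-γ, F-δ} the worst case is 15.
No size-3 selection achieves below 15.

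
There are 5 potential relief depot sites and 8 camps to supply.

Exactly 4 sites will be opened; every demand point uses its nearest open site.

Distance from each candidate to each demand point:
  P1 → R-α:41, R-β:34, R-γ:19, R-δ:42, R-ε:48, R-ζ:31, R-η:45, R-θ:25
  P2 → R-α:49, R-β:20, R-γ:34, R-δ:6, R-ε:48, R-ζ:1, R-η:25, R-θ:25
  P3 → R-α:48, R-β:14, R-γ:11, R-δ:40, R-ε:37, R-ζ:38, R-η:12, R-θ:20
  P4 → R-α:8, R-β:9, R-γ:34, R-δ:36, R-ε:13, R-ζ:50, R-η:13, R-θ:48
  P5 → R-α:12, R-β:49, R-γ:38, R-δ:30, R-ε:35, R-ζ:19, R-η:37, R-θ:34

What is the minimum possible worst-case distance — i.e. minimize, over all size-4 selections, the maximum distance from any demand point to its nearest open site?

Open {P1, P2, P3, P4}.
  Farthest demand point is R-θ at distance 20 (to P3); all others are ≤ 20.
With {P2, P3, P4, P5} the worst case is 20.
With {P1, P2, P4, P5} the worst case is 25.
No size-4 selection achieves below 20.

20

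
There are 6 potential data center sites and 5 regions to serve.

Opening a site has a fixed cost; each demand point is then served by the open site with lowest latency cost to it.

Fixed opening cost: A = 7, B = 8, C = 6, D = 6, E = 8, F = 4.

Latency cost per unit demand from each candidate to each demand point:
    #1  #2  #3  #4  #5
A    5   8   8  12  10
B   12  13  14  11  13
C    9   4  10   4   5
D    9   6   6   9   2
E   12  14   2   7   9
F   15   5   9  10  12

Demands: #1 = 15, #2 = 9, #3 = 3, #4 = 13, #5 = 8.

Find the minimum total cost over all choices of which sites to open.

Open {A, C, D, E}: assign each demand point to its cheapest open site.
  #1→A 15×5=75, #2→C 9×4=36, #3→E 3×2=6, #4→C 13×4=52, #5→D 8×2=16
  latency cost 185, fixed 27 → total 212.
Compare {A, C, D}: latency cost 197 + fixed 19 = 216.
Compare {A, C, D, E, F}: latency cost 185 + fixed 31 = 216.
Compare {A, C, D, F}: latency cost 197 + fixed 23 = 220.
All other subsets cost ≥ 216. Minimum total cost: 212.

212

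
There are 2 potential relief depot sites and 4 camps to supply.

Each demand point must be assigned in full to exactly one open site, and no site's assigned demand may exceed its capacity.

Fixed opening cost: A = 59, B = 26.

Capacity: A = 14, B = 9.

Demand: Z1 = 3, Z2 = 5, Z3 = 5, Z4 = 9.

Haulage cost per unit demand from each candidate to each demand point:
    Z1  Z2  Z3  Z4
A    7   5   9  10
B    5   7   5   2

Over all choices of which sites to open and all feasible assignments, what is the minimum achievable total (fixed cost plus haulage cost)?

194

Open {A, B}; cheapest assignment that respects the capacities:
  A (cap 14, load 13): Z1, Z2, Z3 — cost 3×7 + 5×5 + 5×9 = 91
  B (cap 9, load 9): Z4 — cost 9×2 = 18
  Shipping 109, fixed 85 → total 194.
  Any other capacity-feasible assignment to {A, B} ships for at least 109.
Total demand is 22 and no other set of sites has combined capacity ≥ 22, so {A, B} is the only feasible choice of open sites. Minimum: 194.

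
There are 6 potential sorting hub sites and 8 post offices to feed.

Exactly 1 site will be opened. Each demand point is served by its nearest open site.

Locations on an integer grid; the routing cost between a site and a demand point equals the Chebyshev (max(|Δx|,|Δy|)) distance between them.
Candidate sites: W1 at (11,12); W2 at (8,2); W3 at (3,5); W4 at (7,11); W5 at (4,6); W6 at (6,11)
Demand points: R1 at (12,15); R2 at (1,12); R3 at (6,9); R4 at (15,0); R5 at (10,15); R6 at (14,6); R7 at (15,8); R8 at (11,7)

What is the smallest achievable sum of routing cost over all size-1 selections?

47

Open {W4}.
  R1→W4 5, R2→W4 6, R3→W4 2, R4→W4 11, R5→W4 4, R6→W4 7, R7→W4 8, R8→W4 4  ⇒ total 47.
Compare {W1}: total 48.
Compare {W6}: total 50.
No size-1 selection does better; minimum is 47.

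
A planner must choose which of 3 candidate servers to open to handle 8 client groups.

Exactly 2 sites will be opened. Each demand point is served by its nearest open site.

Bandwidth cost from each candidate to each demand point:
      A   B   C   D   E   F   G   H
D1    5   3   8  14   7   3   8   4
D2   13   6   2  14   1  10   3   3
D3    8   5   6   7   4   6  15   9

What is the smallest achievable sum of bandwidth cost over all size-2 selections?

34

Open {D1, D2}.
  A→D1 5, B→D1 3, C→D2 2, D→D1 14, E→D2 1, F→D1 3, G→D2 3, H→D2 3  ⇒ total 34.
Compare {D2, D3}: total 35.
Compare {D1, D3}: total 40.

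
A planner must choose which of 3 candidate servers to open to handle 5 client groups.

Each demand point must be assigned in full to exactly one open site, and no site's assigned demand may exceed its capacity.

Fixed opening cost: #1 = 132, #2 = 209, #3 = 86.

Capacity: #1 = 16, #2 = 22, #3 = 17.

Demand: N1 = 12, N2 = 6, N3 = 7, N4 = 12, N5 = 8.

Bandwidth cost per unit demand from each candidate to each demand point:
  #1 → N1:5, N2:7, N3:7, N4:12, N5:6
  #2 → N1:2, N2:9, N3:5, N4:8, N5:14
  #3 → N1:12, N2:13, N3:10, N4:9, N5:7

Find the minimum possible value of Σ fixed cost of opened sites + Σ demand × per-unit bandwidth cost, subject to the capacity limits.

Open {#1, #2, #3}; cheapest assignment that respects the capacities:
  #1 (cap 16, load 14): N2, N5 — cost 6×7 + 8×6 = 90
  #2 (cap 22, load 19): N1, N3 — cost 12×2 + 7×5 = 59
  #3 (cap 17, load 12): N4 — cost 12×9 = 108
  Shipping 257, fixed 427 → total 684.
  Any other capacity-feasible assignment to {#1, #2, #3} ships for at least 257.
Total demand is 45 and no other set of sites has combined capacity ≥ 45, so {#1, #2, #3} is the only feasible choice of open sites. Minimum: 684.

684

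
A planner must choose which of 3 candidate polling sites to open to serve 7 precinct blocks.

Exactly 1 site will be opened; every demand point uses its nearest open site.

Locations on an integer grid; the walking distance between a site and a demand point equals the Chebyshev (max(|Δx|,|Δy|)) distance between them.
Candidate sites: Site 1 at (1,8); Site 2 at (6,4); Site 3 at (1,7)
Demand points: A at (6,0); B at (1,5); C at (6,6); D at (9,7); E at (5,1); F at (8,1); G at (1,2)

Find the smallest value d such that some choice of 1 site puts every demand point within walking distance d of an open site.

Open {Site 2}.
  Farthest demand point is B at walking distance 5 (to Site 2); all others are ≤ 5.
With {Site 1} the worst case is 8.
With {Site 3} the worst case is 8.
No size-1 selection achieves below 5.

5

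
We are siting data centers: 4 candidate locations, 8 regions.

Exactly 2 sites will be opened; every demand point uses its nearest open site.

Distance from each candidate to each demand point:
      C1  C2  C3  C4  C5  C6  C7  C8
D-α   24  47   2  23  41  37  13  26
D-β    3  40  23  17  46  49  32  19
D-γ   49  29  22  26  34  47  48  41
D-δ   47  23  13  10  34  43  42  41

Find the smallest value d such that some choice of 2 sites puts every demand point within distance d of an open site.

37

Open {D-α, D-γ}.
  Farthest demand point is C6 at distance 37 (to D-α); all others are ≤ 37.
With {D-α, D-δ} the worst case is 37.
With {D-α, D-β} the worst case is 41.
No size-2 selection achieves below 37.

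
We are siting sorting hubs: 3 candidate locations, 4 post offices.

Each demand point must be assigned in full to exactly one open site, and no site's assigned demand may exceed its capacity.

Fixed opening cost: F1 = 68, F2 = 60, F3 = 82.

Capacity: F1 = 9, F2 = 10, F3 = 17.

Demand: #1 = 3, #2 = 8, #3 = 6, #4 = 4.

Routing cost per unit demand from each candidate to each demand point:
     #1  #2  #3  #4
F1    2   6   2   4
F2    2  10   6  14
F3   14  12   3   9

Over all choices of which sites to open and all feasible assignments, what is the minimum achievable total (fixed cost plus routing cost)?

286

Open {F1, F3}; cheapest assignment that respects the capacities:
  F1 (cap 9, load 7): #1, #4 — cost 3×2 + 4×4 = 22
  F3 (cap 17, load 14): #2, #3 — cost 8×12 + 6×3 = 114
  Shipping 136, fixed 150 → total 286.
  Any other capacity-feasible assignment to {F1, F3} ships for at least 136.
Compare {F2, F3}: its best feasible assignment gives total 316.
Compare {F1, F2, F3}: its best feasible assignment gives total 318.
Every other set of open sites that can feasibly serve all demand totals ≥ 316 even under its best assignment. Minimum: 286.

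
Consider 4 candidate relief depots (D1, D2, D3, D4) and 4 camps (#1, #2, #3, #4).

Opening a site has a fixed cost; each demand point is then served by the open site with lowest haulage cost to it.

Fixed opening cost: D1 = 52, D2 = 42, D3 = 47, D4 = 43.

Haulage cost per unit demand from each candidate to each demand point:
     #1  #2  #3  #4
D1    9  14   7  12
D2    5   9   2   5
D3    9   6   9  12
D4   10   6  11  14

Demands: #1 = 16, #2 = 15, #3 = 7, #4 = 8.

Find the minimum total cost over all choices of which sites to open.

309

Open {D2, D4}: assign each demand point to its cheapest open site.
  #1→D2 16×5=80, #2→D4 15×6=90, #3→D2 7×2=14, #4→D2 8×5=40
  haulage cost 224, fixed 85 → total 309.
Compare {D2}: haulage cost 269 + fixed 42 = 311.
Compare {D2, D3}: haulage cost 224 + fixed 89 = 313.
Compare {D2, D3, D4}: haulage cost 224 + fixed 132 = 356.
All other subsets cost ≥ 311. Minimum total cost: 309.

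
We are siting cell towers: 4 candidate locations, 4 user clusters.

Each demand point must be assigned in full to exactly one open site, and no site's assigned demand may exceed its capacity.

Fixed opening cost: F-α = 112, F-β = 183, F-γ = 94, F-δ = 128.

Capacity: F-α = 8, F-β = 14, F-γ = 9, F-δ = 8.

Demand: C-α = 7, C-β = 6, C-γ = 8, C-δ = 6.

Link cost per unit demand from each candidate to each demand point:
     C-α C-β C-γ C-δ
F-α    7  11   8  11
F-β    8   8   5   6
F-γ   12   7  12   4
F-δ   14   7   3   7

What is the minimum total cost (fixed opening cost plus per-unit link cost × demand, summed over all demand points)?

Open {F-α, F-β, F-γ}; cheapest assignment that respects the capacities:
  F-α (cap 8, load 7): C-α — cost 7×7 = 49
  F-β (cap 14, load 14): C-β, C-γ — cost 6×8 + 8×5 = 88
  F-γ (cap 9, load 6): C-δ — cost 6×4 = 24
  Shipping 161, fixed 389 → total 550.
  Any other capacity-feasible assignment to {F-α, F-β, F-γ} ships for at least 161.
Compare {F-β, F-γ, F-δ}: its best feasible assignment gives total 557.
Compare {F-α, F-β, F-δ}: its best feasible assignment gives total 580.
Every other set of open sites that can feasibly serve all demand totals ≥ 557 even under its best assignment. Minimum: 550.

550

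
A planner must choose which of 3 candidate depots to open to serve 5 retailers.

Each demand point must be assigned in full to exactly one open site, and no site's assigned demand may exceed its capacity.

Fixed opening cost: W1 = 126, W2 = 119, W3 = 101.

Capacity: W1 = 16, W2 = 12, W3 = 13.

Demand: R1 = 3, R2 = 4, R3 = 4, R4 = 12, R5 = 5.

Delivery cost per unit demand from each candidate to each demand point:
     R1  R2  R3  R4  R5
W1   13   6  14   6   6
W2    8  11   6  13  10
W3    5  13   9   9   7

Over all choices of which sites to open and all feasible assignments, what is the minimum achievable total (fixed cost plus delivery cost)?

409

Open {W1, W3}; cheapest assignment that respects the capacities:
  W1 (cap 16, load 16): R2, R4 — cost 4×6 + 12×6 = 96
  W3 (cap 13, load 12): R1, R3, R5 — cost 3×5 + 4×9 + 5×7 = 86
  Shipping 182, fixed 227 → total 409.
  Any other capacity-feasible assignment to {W1, W3} ships for at least 182.
Compare {W1, W2}: its best feasible assignment gives total 439.
Compare {W1, W2, W3}: its best feasible assignment gives total 516.
Every other set of open sites that can feasibly serve all demand totals ≥ 439 even under its best assignment. Minimum: 409.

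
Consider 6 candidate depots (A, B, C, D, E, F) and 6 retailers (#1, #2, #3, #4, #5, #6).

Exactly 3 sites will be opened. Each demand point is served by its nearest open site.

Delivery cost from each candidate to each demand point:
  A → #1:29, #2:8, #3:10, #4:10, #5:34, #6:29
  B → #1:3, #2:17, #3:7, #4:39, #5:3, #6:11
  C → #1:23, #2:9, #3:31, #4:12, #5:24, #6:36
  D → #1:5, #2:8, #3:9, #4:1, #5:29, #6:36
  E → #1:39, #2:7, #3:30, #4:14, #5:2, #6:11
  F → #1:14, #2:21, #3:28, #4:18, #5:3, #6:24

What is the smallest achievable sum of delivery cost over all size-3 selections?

Open {B, D, E}.
  #1→B 3, #2→E 7, #3→B 7, #4→D 1, #5→E 2, #6→B 11  ⇒ total 31.
Compare {A, B, D}: total 33.
Compare {B, C, D}: total 33.
No size-3 selection does better; minimum is 31.

31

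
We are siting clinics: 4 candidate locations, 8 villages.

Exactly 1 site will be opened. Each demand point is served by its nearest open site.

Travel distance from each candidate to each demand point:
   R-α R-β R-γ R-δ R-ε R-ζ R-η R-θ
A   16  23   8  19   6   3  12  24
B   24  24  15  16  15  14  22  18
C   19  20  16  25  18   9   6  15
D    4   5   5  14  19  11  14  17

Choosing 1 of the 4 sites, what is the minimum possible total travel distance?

89

Open {D}.
  R-α→D 4, R-β→D 5, R-γ→D 5, R-δ→D 14, R-ε→D 19, R-ζ→D 11, R-η→D 14, R-θ→D 17  ⇒ total 89.
Compare {A}: total 111.
Compare {C}: total 128.
No size-1 selection does better; minimum is 89.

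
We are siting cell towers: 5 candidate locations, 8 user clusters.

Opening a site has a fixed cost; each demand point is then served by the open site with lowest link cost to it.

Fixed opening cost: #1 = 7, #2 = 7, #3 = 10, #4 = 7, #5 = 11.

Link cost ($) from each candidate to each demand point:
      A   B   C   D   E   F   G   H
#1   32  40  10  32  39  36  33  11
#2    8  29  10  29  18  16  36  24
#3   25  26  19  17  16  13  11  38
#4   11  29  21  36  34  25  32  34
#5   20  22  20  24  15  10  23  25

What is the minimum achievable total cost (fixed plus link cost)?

Open {#1, #2, #3}: assign each demand point to its cheapest open site.
  A→#2 8, B→#3 26, C→#1 10, D→#3 17, E→#3 16, F→#3 13, G→#3 11, H→#1 11
  link cost 112, fixed 24 → total 136.
Compare {#1, #3, #4}: link cost 115 + fixed 24 = 139.
Compare {#1, #2, #3, #5}: link cost 104 + fixed 35 = 139.
Compare {#2, #3}: link cost 125 + fixed 17 = 142.
All other subsets cost ≥ 139. Minimum total cost: 136.

136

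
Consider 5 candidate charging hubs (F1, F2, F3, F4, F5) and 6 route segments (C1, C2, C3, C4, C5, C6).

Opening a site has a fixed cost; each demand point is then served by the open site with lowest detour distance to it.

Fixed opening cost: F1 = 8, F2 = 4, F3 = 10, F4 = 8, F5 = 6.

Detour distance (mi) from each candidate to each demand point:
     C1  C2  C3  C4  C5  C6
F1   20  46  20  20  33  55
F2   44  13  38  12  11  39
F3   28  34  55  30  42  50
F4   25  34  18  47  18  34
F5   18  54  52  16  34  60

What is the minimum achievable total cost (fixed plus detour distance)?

Open {F2, F4, F5}: assign each demand point to its cheapest open site.
  C1→F5 18, C2→F2 13, C3→F4 18, C4→F2 12, C5→F2 11, C6→F4 34
  detour distance 106, fixed 18 → total 124.
Compare {F2, F4}: detour distance 113 + fixed 12 = 125.
Compare {F1, F2}: detour distance 115 + fixed 12 = 127.
Compare {F1, F2, F4}: detour distance 108 + fixed 20 = 128.
All other subsets cost ≥ 125. Minimum total cost: 124.

124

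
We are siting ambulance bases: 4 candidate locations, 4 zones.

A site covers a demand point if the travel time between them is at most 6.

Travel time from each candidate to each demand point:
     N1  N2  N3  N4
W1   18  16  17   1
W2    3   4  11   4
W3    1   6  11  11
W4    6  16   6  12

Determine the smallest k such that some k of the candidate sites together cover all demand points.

Coverage sets (demand points within 6 of each site):
  W1: {N4}
  W2: {N1, N2, N4}
  W3: {N1, N2}
  W4: {N1, N3}
No single site covers all 4 demand points.
But {W2, W4} covers everything, so the minimum is 2.

2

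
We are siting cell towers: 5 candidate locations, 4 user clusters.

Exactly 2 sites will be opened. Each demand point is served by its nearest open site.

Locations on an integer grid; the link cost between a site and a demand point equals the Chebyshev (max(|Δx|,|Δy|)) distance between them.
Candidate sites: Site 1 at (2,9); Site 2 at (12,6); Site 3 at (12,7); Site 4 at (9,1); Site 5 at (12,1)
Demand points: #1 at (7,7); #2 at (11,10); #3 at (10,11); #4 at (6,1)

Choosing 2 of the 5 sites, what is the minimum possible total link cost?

Open {Site 3, Site 4}.
  #1→Site 3 5, #2→Site 3 3, #3→Site 3 4, #4→Site 4 3  ⇒ total 15.
Compare {Site 2, Site 4}: total 17.
Compare {Site 1, Site 3}: total 18.
No size-2 selection does better; minimum is 15.

15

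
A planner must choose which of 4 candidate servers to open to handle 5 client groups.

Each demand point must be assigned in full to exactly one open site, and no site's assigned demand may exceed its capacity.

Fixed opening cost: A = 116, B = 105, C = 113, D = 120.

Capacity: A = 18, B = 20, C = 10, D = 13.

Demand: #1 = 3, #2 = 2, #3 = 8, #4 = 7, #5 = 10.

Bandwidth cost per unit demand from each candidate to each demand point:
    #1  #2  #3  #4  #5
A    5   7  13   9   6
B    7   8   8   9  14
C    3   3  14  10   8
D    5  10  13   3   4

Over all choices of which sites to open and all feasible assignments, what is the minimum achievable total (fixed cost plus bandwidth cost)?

423

Open {B, D}; cheapest assignment that respects the capacities:
  B (cap 20, load 17): #2, #3, #4 — cost 2×8 + 8×8 + 7×9 = 143
  D (cap 13, load 13): #1, #5 — cost 3×5 + 10×4 = 55
  Shipping 198, fixed 225 → total 423.
  Any other capacity-feasible assignment to {B, D} ships for at least 198.
Compare {A, B}: its best feasible assignment gives total 437.
Compare {A, D}: its best feasible assignment gives total 456.
Every other set of open sites that can feasibly serve all demand totals ≥ 437 even under its best assignment. Minimum: 423.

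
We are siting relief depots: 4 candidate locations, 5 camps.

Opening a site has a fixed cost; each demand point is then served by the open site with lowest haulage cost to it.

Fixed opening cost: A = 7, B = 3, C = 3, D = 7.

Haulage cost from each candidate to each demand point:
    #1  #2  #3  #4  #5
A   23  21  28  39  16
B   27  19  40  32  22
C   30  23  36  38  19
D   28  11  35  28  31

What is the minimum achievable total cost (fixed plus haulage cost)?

Open {A, D}: assign each demand point to its cheapest open site.
  #1→A 23, #2→D 11, #3→A 28, #4→D 28, #5→A 16
  haulage cost 106, fixed 14 → total 120.
Compare {A, B, D}: haulage cost 106 + fixed 17 = 123.
Compare {A, C, D}: haulage cost 106 + fixed 17 = 123.
Compare {A, B, C, D}: haulage cost 106 + fixed 20 = 126.
All other subsets cost ≥ 123. Minimum total cost: 120.

120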